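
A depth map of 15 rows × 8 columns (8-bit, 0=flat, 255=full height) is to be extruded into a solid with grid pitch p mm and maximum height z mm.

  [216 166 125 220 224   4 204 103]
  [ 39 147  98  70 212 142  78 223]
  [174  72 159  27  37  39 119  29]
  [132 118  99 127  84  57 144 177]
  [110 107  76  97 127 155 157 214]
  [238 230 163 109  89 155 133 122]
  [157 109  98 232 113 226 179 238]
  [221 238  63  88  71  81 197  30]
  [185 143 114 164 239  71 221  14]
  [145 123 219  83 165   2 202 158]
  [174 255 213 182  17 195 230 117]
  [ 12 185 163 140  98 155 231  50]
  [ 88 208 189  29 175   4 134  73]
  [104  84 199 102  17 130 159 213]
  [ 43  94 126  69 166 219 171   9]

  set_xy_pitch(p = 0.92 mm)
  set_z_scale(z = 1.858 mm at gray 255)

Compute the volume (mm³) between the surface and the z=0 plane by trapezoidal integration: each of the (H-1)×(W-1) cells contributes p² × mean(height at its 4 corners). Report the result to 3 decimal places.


80.587

height_mm = gray/255 × 1.858; cell vol = 0.92² × mean(4 corners)
unit = 0.92² × 1.858 / (4×255) = 0.00154178 mm³ per gray-sum
row 0: Σ corner-gray over 7 cells = 3961  → 6.1070
row 1: Σ corner-gray over 7 cells = 2865  → 4.4172
row 2: Σ corner-gray over 7 cells = 2676  → 4.1258
row 3: Σ corner-gray over 7 cells = 3329  → 5.1326
row 4: Σ corner-gray over 7 cells = 3880  → 5.9821
row 5: Σ corner-gray over 7 cells = 4427  → 6.8254
row 6: Σ corner-gray over 7 cells = 4036  → 6.2226
row 7: Σ corner-gray over 7 cells = 3830  → 5.9050
row 8: Σ corner-gray over 7 cells = 3994  → 6.1579
row 9: Σ corner-gray over 7 cells = 4366  → 6.7314
row 10: Σ corner-gray over 7 cells = 4481  → 6.9087
row 11: Σ corner-gray over 7 cells = 3645  → 5.6198
row 12: Σ corner-gray over 7 cells = 3338  → 5.1464
row 13: Σ corner-gray over 7 cells = 3441  → 5.3053
Σ rows: total corner-gray = 52269  → 80.5871 mm³


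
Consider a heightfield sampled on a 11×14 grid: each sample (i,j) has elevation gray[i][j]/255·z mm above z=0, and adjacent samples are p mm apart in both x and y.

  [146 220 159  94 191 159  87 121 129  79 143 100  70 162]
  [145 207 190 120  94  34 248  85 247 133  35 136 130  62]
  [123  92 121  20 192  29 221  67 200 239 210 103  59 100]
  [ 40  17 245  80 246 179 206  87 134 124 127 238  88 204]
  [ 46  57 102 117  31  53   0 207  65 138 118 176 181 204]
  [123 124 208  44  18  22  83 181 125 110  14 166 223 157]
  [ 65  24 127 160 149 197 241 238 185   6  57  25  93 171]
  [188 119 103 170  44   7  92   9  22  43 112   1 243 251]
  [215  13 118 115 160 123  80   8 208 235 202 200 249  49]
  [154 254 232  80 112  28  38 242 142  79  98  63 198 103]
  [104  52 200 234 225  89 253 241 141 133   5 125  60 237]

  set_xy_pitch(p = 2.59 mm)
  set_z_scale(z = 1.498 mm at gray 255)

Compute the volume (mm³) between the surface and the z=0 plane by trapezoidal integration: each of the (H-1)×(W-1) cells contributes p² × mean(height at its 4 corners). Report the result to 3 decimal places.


642.617

height_mm = gray/255 × 1.498; cell vol = 2.59² × mean(4 corners)
unit = 2.59² × 1.498 / (4×255) = 0.0098517 mm³ per gray-sum
row 0: Σ corner-gray over 13 cells = 6937  → 68.3412
row 1: Σ corner-gray over 13 cells = 6854  → 67.5236
row 2: Σ corner-gray over 13 cells = 7115  → 70.0948
row 3: Σ corner-gray over 13 cells = 6526  → 64.2922
row 4: Σ corner-gray over 13 cells = 5656  → 55.7212
row 5: Σ corner-gray over 13 cells = 6156  → 60.6471
row 6: Σ corner-gray over 13 cells = 5609  → 55.2582
row 7: Σ corner-gray over 13 cells = 6055  → 59.6520
row 8: Σ corner-gray over 13 cells = 7075  → 69.7008
row 9: Σ corner-gray over 13 cells = 7246  → 71.3854
Σ rows: total corner-gray = 65229  → 642.6165 mm³


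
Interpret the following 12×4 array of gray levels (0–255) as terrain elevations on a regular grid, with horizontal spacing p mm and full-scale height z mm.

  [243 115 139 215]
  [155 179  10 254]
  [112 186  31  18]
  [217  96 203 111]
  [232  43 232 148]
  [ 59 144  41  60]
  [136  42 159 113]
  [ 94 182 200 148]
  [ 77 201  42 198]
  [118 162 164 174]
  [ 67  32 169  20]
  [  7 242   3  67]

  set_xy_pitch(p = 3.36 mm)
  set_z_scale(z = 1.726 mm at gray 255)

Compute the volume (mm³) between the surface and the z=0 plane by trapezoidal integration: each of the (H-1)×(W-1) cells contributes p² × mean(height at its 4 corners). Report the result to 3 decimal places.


317.581

height_mm = gray/255 × 1.726; cell vol = 3.36² × mean(4 corners)
unit = 3.36² × 1.726 / (4×255) = 0.0191038 mm³ per gray-sum
row 0: Σ corner-gray over 3 cells = 1753  → 33.4889
row 1: Σ corner-gray over 3 cells = 1351  → 25.8092
row 2: Σ corner-gray over 3 cells = 1490  → 28.4646
row 3: Σ corner-gray over 3 cells = 1856  → 35.4566
row 4: Σ corner-gray over 3 cells = 1419  → 27.1083
row 5: Σ corner-gray over 3 cells = 1140  → 21.7783
row 6: Σ corner-gray over 3 cells = 1657  → 31.6550
row 7: Σ corner-gray over 3 cells = 1767  → 33.7564
row 8: Σ corner-gray over 3 cells = 1705  → 32.5719
row 9: Σ corner-gray over 3 cells = 1433  → 27.3757
row 10: Σ corner-gray over 3 cells = 1053  → 20.1163
Σ rows: total corner-gray = 16624  → 317.5811 mm³


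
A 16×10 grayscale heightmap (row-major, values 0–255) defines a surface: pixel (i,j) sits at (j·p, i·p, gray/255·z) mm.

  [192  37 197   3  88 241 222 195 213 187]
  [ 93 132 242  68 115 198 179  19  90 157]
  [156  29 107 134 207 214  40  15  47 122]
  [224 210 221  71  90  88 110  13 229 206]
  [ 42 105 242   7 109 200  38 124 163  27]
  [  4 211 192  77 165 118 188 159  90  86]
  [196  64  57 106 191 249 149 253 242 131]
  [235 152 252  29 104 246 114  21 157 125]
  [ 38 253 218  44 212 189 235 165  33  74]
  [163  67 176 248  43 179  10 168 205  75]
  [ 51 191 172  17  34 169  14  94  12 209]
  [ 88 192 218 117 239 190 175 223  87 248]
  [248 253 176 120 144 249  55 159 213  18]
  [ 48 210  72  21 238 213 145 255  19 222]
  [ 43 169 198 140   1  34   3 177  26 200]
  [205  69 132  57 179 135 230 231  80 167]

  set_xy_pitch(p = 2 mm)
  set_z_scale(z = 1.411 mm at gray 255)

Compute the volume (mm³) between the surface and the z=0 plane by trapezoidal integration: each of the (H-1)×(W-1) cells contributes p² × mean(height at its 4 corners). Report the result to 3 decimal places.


407.868

height_mm = gray/255 × 1.411; cell vol = 2² × mean(4 corners)
unit = 2² × 1.411 / (4×255) = 0.00553333 mm³ per gray-sum
row 0: Σ corner-gray over 9 cells = 5107  → 28.2587
row 1: Σ corner-gray over 9 cells = 4200  → 23.2400
row 2: Σ corner-gray over 9 cells = 4358  → 24.1143
row 3: Σ corner-gray over 9 cells = 4539  → 25.1158
row 4: Σ corner-gray over 9 cells = 4535  → 25.0937
row 5: Σ corner-gray over 9 cells = 5439  → 30.0958
row 6: Σ corner-gray over 9 cells = 5459  → 30.2065
row 7: Σ corner-gray over 9 cells = 5320  → 29.4373
row 8: Σ corner-gray over 9 cells = 5240  → 28.9947
row 9: Σ corner-gray over 9 cells = 4096  → 22.6645
row 10: Σ corner-gray over 9 cells = 4884  → 27.0248
row 11: Σ corner-gray over 9 cells = 6222  → 34.4284
row 12: Σ corner-gray over 9 cells = 5620  → 31.0973
row 13: Σ corner-gray over 9 cells = 4355  → 24.0977
row 14: Σ corner-gray over 9 cells = 4337  → 23.9981
Σ rows: total corner-gray = 73711  → 407.8675 mm³


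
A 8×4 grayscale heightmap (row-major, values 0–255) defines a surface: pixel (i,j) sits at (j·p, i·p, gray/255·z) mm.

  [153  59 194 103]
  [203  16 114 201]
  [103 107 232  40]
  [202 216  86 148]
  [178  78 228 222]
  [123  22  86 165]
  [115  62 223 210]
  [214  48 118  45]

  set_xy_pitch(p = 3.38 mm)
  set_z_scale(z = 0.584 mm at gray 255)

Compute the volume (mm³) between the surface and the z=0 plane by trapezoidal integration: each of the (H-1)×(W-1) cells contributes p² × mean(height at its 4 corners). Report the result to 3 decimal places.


height_mm = gray/255 × 0.584; cell vol = 3.38² × mean(4 corners)
unit = 3.38² × 0.584 / (4×255) = 0.00654103 mm³ per gray-sum
row 0: Σ corner-gray over 3 cells = 1426  → 9.3275
row 1: Σ corner-gray over 3 cells = 1485  → 9.7134
row 2: Σ corner-gray over 3 cells = 1775  → 11.6103
row 3: Σ corner-gray over 3 cells = 1966  → 12.8597
row 4: Σ corner-gray over 3 cells = 1516  → 9.9162
row 5: Σ corner-gray over 3 cells = 1399  → 9.1509
row 6: Σ corner-gray over 3 cells = 1486  → 9.7200
Σ rows: total corner-gray = 11053  → 72.2980 mm³

72.298


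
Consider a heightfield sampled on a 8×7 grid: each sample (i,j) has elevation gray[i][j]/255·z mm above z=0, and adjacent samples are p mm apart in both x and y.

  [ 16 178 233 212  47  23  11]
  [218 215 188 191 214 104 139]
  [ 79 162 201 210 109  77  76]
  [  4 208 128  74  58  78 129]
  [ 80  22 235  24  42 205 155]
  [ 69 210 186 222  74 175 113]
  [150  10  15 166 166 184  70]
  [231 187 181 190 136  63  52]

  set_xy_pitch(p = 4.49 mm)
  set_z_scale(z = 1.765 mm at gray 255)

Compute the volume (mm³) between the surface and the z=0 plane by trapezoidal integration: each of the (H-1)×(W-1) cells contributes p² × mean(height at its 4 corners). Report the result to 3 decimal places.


height_mm = gray/255 × 1.765; cell vol = 4.49² × mean(4 corners)
unit = 4.49² × 1.765 / (4×255) = 0.0348849 mm³ per gray-sum
row 0: Σ corner-gray over 6 cells = 3594  → 125.3763
row 1: Σ corner-gray over 6 cells = 3854  → 134.4463
row 2: Σ corner-gray over 6 cells = 2898  → 101.0964
row 3: Σ corner-gray over 6 cells = 2516  → 87.7704
row 4: Σ corner-gray over 6 cells = 3207  → 111.8758
row 5: Σ corner-gray over 6 cells = 3218  → 112.2595
row 6: Σ corner-gray over 6 cells = 3099  → 108.1082
Σ rows: total corner-gray = 22386  → 780.9329 mm³

780.933


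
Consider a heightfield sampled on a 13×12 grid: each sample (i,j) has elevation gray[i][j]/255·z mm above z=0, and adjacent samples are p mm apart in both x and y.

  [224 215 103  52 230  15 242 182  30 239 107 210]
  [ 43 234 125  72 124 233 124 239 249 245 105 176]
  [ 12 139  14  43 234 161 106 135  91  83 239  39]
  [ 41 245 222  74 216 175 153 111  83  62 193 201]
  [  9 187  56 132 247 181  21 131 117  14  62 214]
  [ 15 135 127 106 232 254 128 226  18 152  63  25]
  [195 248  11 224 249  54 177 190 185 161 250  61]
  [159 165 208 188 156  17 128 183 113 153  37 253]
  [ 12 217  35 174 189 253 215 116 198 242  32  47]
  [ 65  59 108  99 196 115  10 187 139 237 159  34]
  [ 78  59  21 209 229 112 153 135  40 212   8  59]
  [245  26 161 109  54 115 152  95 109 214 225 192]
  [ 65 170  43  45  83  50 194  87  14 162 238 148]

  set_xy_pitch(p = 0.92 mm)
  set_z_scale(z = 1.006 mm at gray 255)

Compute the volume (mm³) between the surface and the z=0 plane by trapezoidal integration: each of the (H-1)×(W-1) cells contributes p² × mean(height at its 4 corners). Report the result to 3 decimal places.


60.548

height_mm = gray/255 × 1.006; cell vol = 0.92² × mean(4 corners)
unit = 0.92² × 1.006 / (4×255) = 0.000834783 mm³ per gray-sum
row 0: Σ corner-gray over 11 cells = 6983  → 5.8293
row 1: Σ corner-gray over 11 cells = 6260  → 5.2257
row 2: Σ corner-gray over 11 cells = 5851  → 4.8843
row 3: Σ corner-gray over 11 cells = 5829  → 4.8659
row 4: Σ corner-gray over 11 cells = 5441  → 4.5421
row 5: Σ corner-gray over 11 cells = 6676  → 5.5730
row 6: Σ corner-gray over 11 cells = 6862  → 5.7283
row 7: Σ corner-gray over 11 cells = 6509  → 5.4336
row 8: Σ corner-gray over 11 cells = 6118  → 5.1072
row 9: Σ corner-gray over 11 cells = 5210  → 4.3492
row 10: Σ corner-gray over 11 cells = 5450  → 4.5496
row 11: Σ corner-gray over 11 cells = 5342  → 4.4594
Σ rows: total corner-gray = 72531  → 60.5476 mm³


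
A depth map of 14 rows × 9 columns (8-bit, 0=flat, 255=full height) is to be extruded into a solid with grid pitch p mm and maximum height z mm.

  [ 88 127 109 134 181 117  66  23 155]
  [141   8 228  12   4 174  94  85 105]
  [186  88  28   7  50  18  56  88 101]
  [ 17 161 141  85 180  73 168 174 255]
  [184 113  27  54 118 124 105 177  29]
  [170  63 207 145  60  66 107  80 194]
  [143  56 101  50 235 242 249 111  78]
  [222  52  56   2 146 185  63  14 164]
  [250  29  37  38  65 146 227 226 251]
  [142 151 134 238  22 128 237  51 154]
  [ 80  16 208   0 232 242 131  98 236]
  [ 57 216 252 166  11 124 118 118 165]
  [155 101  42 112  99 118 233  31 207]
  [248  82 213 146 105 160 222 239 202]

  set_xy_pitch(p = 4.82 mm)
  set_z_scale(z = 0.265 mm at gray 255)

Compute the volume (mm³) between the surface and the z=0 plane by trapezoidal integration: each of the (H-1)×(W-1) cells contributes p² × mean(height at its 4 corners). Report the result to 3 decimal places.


height_mm = gray/255 × 0.265; cell vol = 4.82² × mean(4 corners)
unit = 4.82² × 0.265 / (4×255) = 0.00603587 mm³ per gray-sum
row 0: Σ corner-gray over 8 cells = 3213  → 19.3932
row 1: Σ corner-gray over 8 cells = 2413  → 14.5646
row 2: Σ corner-gray over 8 cells = 3193  → 19.2725
row 3: Σ corner-gray over 8 cells = 3885  → 23.4493
row 4: Σ corner-gray over 8 cells = 3469  → 20.9384
row 5: Σ corner-gray over 8 cells = 4129  → 24.9221
row 6: Σ corner-gray over 8 cells = 3731  → 22.5198
row 7: Σ corner-gray over 8 cells = 3459  → 20.8781
row 8: Σ corner-gray over 8 cells = 4255  → 25.6826
row 9: Σ corner-gray over 8 cells = 4388  → 26.4854
row 10: Σ corner-gray over 8 cells = 4402  → 26.5699
row 11: Σ corner-gray over 8 cells = 4066  → 24.5418
row 12: Σ corner-gray over 8 cells = 4618  → 27.8736
Σ rows: total corner-gray = 49221  → 297.0915 mm³

297.091


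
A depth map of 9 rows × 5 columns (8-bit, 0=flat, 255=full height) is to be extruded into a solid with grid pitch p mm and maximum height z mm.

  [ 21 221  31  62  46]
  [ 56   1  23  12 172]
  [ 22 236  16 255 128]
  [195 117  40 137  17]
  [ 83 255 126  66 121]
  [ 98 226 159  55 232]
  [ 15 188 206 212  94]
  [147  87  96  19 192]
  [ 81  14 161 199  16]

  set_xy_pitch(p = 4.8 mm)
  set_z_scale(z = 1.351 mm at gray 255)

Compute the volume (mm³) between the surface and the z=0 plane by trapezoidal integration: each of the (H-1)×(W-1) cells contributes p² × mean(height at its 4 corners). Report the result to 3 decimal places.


452.013

height_mm = gray/255 × 1.351; cell vol = 4.8² × mean(4 corners)
unit = 4.8² × 1.351 / (4×255) = 0.0305167 mm³ per gray-sum
row 0: Σ corner-gray over 4 cells = 995  → 30.3641
row 1: Σ corner-gray over 4 cells = 1464  → 44.6765
row 2: Σ corner-gray over 4 cells = 1964  → 59.9348
row 3: Σ corner-gray over 4 cells = 1898  → 57.9207
row 4: Σ corner-gray over 4 cells = 2308  → 70.4326
row 5: Σ corner-gray over 4 cells = 2531  → 77.2378
row 6: Σ corner-gray over 4 cells = 2064  → 62.9865
row 7: Σ corner-gray over 4 cells = 1588  → 48.4605
Σ rows: total corner-gray = 14812  → 452.0134 mm³


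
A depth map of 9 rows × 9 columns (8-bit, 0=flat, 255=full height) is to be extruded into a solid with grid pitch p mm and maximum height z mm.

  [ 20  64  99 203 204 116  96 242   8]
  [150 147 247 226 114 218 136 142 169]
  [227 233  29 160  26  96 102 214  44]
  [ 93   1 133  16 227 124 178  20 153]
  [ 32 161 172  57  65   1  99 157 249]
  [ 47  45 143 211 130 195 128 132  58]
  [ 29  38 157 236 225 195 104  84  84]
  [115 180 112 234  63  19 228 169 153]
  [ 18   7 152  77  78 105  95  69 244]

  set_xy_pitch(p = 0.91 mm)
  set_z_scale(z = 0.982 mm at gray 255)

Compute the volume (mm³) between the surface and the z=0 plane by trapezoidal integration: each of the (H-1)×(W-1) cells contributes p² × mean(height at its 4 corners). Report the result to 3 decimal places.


height_mm = gray/255 × 0.982; cell vol = 0.91² × mean(4 corners)
unit = 0.91² × 0.982 / (4×255) = 0.000797249 mm³ per gray-sum
row 0: Σ corner-gray over 8 cells = 4855  → 3.8706
row 1: Σ corner-gray over 8 cells = 4770  → 3.8029
row 2: Σ corner-gray over 8 cells = 3635  → 2.8980
row 3: Σ corner-gray over 8 cells = 3349  → 2.6700
row 4: Σ corner-gray over 8 cells = 3778  → 3.0120
row 5: Σ corner-gray over 8 cells = 4264  → 3.3995
row 6: Σ corner-gray over 8 cells = 4469  → 3.5629
row 7: Σ corner-gray over 8 cells = 3706  → 2.9546
Σ rows: total corner-gray = 32826  → 26.1705 mm³

26.171


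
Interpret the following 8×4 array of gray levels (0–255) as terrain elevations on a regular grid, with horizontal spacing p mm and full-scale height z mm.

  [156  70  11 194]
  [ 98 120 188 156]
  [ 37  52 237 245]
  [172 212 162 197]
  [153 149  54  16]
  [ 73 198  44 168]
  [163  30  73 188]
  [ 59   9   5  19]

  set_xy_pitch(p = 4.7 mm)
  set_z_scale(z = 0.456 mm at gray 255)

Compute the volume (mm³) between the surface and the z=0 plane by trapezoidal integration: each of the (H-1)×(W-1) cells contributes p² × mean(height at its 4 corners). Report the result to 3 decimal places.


height_mm = gray/255 × 0.456; cell vol = 4.7² × mean(4 corners)
unit = 4.7² × 0.456 / (4×255) = 0.00987553 mm³ per gray-sum
row 0: Σ corner-gray over 3 cells = 1382  → 13.6480
row 1: Σ corner-gray over 3 cells = 1730  → 17.0847
row 2: Σ corner-gray over 3 cells = 1977  → 19.5239
row 3: Σ corner-gray over 3 cells = 1692  → 16.7094
row 4: Σ corner-gray over 3 cells = 1300  → 12.8382
row 5: Σ corner-gray over 3 cells = 1282  → 12.6604
row 6: Σ corner-gray over 3 cells = 663  → 6.5475
Σ rows: total corner-gray = 10026  → 99.0121 mm³

99.012


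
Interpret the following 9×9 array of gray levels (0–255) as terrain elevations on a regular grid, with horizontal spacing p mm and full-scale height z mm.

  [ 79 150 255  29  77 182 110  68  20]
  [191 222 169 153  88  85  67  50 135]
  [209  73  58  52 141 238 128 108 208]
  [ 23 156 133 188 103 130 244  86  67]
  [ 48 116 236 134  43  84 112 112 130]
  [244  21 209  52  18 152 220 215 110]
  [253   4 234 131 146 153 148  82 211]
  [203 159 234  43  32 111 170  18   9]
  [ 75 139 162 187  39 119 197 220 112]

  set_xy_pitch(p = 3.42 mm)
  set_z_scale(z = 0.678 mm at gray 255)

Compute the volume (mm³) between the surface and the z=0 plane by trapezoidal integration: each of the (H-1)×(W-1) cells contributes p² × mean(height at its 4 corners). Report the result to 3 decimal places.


height_mm = gray/255 × 0.678; cell vol = 3.42² × mean(4 corners)
unit = 3.42² × 0.678 / (4×255) = 0.00777467 mm³ per gray-sum
row 0: Σ corner-gray over 8 cells = 3835  → 29.8158
row 1: Σ corner-gray over 8 cells = 4007  → 31.1531
row 2: Σ corner-gray over 8 cells = 4183  → 32.5214
row 3: Σ corner-gray over 8 cells = 4022  → 31.2697
row 4: Σ corner-gray over 8 cells = 3980  → 30.9432
row 5: Σ corner-gray over 8 cells = 4388  → 34.1152
row 6: Σ corner-gray over 8 cells = 4006  → 31.1453
row 7: Σ corner-gray over 8 cells = 4059  → 31.5574
Σ rows: total corner-gray = 32480  → 252.5211 mm³

252.521


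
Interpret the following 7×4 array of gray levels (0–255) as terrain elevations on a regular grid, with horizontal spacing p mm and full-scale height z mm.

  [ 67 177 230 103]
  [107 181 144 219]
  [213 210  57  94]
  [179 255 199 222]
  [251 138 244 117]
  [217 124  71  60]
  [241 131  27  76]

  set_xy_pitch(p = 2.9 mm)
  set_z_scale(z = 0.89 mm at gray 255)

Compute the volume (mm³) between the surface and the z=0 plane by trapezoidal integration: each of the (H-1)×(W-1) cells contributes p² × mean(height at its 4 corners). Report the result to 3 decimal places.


height_mm = gray/255 × 0.89; cell vol = 2.9² × mean(4 corners)
unit = 2.9² × 0.89 / (4×255) = 0.00733814 mm³ per gray-sum
row 0: Σ corner-gray over 3 cells = 1960  → 14.3827
row 1: Σ corner-gray over 3 cells = 1817  → 13.3334
row 2: Σ corner-gray over 3 cells = 2150  → 15.7770
row 3: Σ corner-gray over 3 cells = 2441  → 17.9124
row 4: Σ corner-gray over 3 cells = 1799  → 13.2013
row 5: Σ corner-gray over 3 cells = 1300  → 9.5396
Σ rows: total corner-gray = 11467  → 84.1464 mm³

84.146


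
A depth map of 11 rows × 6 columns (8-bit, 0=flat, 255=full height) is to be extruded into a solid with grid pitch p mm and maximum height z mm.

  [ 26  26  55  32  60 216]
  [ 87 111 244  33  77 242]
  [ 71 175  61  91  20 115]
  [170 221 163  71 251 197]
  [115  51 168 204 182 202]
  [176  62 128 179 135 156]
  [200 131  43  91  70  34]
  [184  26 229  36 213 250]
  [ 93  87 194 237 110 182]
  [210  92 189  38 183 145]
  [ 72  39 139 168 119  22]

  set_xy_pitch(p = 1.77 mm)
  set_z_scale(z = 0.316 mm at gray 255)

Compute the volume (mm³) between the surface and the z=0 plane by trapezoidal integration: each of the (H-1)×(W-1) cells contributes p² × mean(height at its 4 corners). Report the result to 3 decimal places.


height_mm = gray/255 × 0.316; cell vol = 1.77² × mean(4 corners)
unit = 1.77² × 0.316 / (4×255) = 0.000970585 mm³ per gray-sum
row 0: Σ corner-gray over 5 cells = 1847  → 1.7927
row 1: Σ corner-gray over 5 cells = 2139  → 2.0761
row 2: Σ corner-gray over 5 cells = 2659  → 2.5808
row 3: Σ corner-gray over 5 cells = 3306  → 3.2088
row 4: Σ corner-gray over 5 cells = 2867  → 2.7827
row 5: Σ corner-gray over 5 cells = 2244  → 2.1780
row 6: Σ corner-gray over 5 cells = 2346  → 2.2770
row 7: Σ corner-gray over 5 cells = 2973  → 2.8855
row 8: Σ corner-gray over 5 cells = 2890  → 2.8050
row 9: Σ corner-gray over 5 cells = 2383  → 2.3129
Σ rows: total corner-gray = 25654  → 24.8994 mm³

24.899


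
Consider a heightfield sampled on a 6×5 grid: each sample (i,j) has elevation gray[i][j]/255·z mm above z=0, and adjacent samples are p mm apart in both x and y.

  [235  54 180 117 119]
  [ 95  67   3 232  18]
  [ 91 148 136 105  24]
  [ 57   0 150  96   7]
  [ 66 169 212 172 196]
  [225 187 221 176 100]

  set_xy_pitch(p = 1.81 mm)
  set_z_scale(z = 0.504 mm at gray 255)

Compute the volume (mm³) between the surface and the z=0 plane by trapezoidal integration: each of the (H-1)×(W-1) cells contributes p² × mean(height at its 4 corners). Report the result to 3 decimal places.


15.568

height_mm = gray/255 × 0.504; cell vol = 1.81² × mean(4 corners)
unit = 1.81² × 0.504 / (4×255) = 0.00161878 mm³ per gray-sum
row 0: Σ corner-gray over 4 cells = 1773  → 2.8701
row 1: Σ corner-gray over 4 cells = 1610  → 2.6062
row 2: Σ corner-gray over 4 cells = 1449  → 2.3456
row 3: Σ corner-gray over 4 cells = 1924  → 3.1145
row 4: Σ corner-gray over 4 cells = 2861  → 4.6313
Σ rows: total corner-gray = 9617  → 15.5678 mm³


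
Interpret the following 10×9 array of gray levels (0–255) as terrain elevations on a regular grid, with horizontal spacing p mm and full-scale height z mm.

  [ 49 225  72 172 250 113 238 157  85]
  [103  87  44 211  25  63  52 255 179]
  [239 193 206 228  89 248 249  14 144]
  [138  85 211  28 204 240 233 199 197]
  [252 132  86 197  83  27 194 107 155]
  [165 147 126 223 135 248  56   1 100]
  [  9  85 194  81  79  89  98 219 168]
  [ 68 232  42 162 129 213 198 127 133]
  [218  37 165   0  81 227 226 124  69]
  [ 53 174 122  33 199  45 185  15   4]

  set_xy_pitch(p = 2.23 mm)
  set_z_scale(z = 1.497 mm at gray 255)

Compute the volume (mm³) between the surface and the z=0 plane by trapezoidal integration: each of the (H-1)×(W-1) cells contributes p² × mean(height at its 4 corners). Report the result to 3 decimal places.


height_mm = gray/255 × 1.497; cell vol = 2.23² × mean(4 corners)
unit = 2.23² × 1.497 / (4×255) = 0.00729846 mm³ per gray-sum
row 0: Σ corner-gray over 8 cells = 4344  → 31.7045
row 1: Σ corner-gray over 8 cells = 4593  → 33.5218
row 2: Σ corner-gray over 8 cells = 5572  → 40.6670
row 3: Σ corner-gray over 8 cells = 4794  → 34.9888
row 4: Σ corner-gray over 8 cells = 4196  → 30.6243
row 5: Σ corner-gray over 8 cells = 4004  → 29.2230
row 6: Σ corner-gray over 8 cells = 4274  → 31.1936
row 7: Σ corner-gray over 8 cells = 4414  → 32.2154
row 8: Σ corner-gray over 8 cells = 3610  → 26.3474
Σ rows: total corner-gray = 39801  → 290.4861 mm³

290.486


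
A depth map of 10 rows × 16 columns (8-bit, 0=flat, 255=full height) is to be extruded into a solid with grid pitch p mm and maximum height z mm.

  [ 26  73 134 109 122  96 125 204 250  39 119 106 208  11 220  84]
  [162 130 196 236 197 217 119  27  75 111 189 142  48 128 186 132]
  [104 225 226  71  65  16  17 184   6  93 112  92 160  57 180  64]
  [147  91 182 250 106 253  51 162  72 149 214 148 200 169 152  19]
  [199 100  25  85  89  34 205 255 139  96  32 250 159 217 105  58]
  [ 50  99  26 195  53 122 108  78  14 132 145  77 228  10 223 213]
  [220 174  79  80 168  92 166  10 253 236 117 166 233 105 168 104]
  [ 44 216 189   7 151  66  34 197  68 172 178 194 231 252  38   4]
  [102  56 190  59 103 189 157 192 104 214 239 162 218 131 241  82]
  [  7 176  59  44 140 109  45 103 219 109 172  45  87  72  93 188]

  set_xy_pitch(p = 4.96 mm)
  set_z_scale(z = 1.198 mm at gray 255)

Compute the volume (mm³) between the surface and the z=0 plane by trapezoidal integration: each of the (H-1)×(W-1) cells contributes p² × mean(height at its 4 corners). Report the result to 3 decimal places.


2065.720

height_mm = gray/255 × 1.198; cell vol = 4.96² × mean(4 corners)
unit = 4.96² × 1.198 / (4×255) = 0.0288948 mm³ per gray-sum
row 0: Σ corner-gray over 15 cells = 8038  → 232.2566
row 1: Σ corner-gray over 15 cells = 7472  → 215.9021
row 2: Σ corner-gray over 15 cells = 7740  → 223.6459
row 3: Σ corner-gray over 15 cells = 8403  → 242.8032
row 4: Σ corner-gray over 15 cells = 7122  → 205.7889
row 5: Σ corner-gray over 15 cells = 7701  → 222.5190
row 6: Σ corner-gray over 15 cells = 8452  → 244.2190
row 7: Σ corner-gray over 15 cells = 8728  → 252.1940
row 8: Σ corner-gray over 15 cells = 7835  → 226.3909
Σ rows: total corner-gray = 71491  → 2065.7196 mm³


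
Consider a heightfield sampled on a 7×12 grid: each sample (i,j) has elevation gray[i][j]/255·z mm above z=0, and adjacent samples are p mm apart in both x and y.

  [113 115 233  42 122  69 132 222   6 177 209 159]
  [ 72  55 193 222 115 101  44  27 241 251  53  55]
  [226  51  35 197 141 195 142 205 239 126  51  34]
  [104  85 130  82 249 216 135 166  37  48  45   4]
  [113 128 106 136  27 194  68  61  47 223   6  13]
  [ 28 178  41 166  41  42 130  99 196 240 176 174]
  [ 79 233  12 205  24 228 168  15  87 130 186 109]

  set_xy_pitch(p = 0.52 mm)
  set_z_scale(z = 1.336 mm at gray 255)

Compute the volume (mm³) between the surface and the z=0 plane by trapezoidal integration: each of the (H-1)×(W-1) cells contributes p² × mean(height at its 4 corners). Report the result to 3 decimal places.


11.356

height_mm = gray/255 × 1.336; cell vol = 0.52² × mean(4 corners)
unit = 0.52² × 1.336 / (4×255) = 0.000354171 mm³ per gray-sum
row 0: Σ corner-gray over 11 cells = 5657  → 2.0035
row 1: Σ corner-gray over 11 cells = 5755  → 2.0383
row 2: Σ corner-gray over 11 cells = 5518  → 1.9543
row 3: Σ corner-gray over 11 cells = 4612  → 1.6334
row 4: Σ corner-gray over 11 cells = 4938  → 1.7489
row 5: Σ corner-gray over 11 cells = 5584  → 1.9777
Σ rows: total corner-gray = 32064  → 11.3561 mm³


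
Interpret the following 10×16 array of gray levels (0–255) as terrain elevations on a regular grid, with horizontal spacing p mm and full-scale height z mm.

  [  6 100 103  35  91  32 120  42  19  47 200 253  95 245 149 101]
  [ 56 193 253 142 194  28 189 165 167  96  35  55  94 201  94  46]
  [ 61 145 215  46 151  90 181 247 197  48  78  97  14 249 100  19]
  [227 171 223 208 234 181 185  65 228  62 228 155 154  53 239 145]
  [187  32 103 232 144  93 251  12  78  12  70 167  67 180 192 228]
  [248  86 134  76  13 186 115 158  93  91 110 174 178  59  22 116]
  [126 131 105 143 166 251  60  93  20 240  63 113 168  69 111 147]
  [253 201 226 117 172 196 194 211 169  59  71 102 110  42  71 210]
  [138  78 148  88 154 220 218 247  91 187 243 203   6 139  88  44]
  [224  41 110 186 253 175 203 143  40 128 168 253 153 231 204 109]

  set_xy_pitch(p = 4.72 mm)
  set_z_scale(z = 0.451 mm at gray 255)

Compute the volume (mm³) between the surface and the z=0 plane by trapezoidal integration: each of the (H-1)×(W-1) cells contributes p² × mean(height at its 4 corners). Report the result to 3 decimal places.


height_mm = gray/255 × 0.451; cell vol = 4.72² × mean(4 corners)
unit = 4.72² × 0.451 / (4×255) = 0.00985055 mm³ per gray-sum
row 0: Σ corner-gray over 15 cells = 7083  → 69.7714
row 1: Σ corner-gray over 15 cells = 7710  → 75.9477
row 2: Σ corner-gray over 15 cells = 8940  → 88.0639
row 3: Σ corner-gray over 15 cells = 8825  → 86.9311
row 4: Σ corner-gray over 15 cells = 7035  → 69.2986
row 5: Σ corner-gray over 15 cells = 7093  → 69.8699
row 6: Σ corner-gray over 15 cells = 8084  → 79.6318
row 7: Σ corner-gray over 15 cells = 8747  → 86.1627
row 8: Σ corner-gray over 15 cells = 9311  → 91.7184
Σ rows: total corner-gray = 72828  → 717.3957 mm³

717.396


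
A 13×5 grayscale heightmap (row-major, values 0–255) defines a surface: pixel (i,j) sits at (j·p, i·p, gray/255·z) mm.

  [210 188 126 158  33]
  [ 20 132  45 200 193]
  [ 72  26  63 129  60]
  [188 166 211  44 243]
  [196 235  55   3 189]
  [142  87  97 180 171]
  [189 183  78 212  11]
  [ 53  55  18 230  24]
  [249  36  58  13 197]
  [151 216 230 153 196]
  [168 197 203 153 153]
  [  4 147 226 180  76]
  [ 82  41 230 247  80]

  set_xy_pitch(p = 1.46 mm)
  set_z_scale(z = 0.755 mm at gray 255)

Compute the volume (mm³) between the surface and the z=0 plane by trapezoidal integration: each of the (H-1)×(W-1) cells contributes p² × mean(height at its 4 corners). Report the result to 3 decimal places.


39.948

height_mm = gray/255 × 0.755; cell vol = 1.46² × mean(4 corners)
unit = 1.46² × 0.755 / (4×255) = 0.0015778 mm³ per gray-sum
row 0: Σ corner-gray over 4 cells = 2154  → 3.3986
row 1: Σ corner-gray over 4 cells = 1535  → 2.4219
row 2: Σ corner-gray over 4 cells = 1841  → 2.9047
row 3: Σ corner-gray over 4 cells = 2244  → 3.5406
row 4: Σ corner-gray over 4 cells = 2012  → 3.1745
row 5: Σ corner-gray over 4 cells = 2187  → 3.4507
row 6: Σ corner-gray over 4 cells = 1829  → 2.8858
row 7: Σ corner-gray over 4 cells = 1343  → 2.1190
row 8: Σ corner-gray over 4 cells = 2205  → 3.4791
row 9: Σ corner-gray over 4 cells = 2972  → 4.6892
row 10: Σ corner-gray over 4 cells = 2613  → 4.1228
row 11: Σ corner-gray over 4 cells = 2384  → 3.7615
Σ rows: total corner-gray = 25319  → 39.9484 mm³


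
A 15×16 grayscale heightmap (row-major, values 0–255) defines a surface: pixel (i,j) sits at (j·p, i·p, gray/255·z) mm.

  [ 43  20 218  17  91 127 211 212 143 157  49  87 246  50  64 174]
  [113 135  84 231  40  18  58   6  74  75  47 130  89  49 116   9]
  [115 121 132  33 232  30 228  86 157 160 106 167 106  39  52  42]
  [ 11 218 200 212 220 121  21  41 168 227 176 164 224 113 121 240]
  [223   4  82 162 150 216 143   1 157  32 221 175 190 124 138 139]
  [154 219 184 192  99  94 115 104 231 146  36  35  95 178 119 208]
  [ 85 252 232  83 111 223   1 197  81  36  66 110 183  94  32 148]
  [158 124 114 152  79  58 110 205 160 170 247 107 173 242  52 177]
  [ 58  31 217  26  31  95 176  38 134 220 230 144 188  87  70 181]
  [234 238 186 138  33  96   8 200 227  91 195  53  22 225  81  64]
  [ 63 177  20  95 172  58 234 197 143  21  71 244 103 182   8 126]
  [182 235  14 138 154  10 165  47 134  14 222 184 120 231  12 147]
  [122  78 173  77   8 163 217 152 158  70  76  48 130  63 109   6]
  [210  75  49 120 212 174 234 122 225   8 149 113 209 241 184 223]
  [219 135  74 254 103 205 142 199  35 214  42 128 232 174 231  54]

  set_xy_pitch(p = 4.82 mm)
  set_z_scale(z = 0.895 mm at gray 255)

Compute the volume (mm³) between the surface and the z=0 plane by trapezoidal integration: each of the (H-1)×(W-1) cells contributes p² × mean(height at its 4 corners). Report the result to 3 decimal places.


2173.602

height_mm = gray/255 × 0.895; cell vol = 4.82² × mean(4 corners)
unit = 4.82² × 0.895 / (4×255) = 0.0203853 mm³ per gray-sum
row 0: Σ corner-gray over 15 cells = 6027  → 122.8622
row 1: Σ corner-gray over 15 cells = 5881  → 119.8859
row 2: Σ corner-gray over 15 cells = 8158  → 166.3032
row 3: Σ corner-gray over 15 cells = 8655  → 176.4347
row 4: Σ corner-gray over 15 cells = 8008  → 163.2454
row 5: Σ corner-gray over 15 cells = 7691  → 156.7833
row 6: Σ corner-gray over 15 cells = 7956  → 162.1854
row 7: Σ corner-gray over 15 cells = 7934  → 161.7369
row 8: Σ corner-gray over 15 cells = 7497  → 152.8285
row 9: Σ corner-gray over 15 cells = 7523  → 153.3586
row 10: Σ corner-gray over 15 cells = 7328  → 149.3834
row 11: Σ corner-gray over 15 cells = 6861  → 139.8635
row 12: Σ corner-gray over 15 cells = 7835  → 159.7188
row 13: Σ corner-gray over 15 cells = 9272  → 189.0124
Σ rows: total corner-gray = 106626  → 2173.6022 mm³


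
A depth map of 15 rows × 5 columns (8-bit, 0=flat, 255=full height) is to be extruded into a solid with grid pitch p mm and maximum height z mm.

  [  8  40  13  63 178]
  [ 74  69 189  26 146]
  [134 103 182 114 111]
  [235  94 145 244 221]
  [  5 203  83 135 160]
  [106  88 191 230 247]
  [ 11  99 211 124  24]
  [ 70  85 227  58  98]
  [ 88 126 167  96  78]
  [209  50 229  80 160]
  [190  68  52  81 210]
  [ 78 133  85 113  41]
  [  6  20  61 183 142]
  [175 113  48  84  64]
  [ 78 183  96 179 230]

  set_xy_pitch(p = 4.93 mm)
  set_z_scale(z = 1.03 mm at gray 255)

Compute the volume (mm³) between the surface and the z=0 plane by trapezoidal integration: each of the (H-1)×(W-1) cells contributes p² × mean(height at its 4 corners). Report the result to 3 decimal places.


651.965

height_mm = gray/255 × 1.03; cell vol = 4.93² × mean(4 corners)
unit = 4.93² × 1.03 / (4×255) = 0.0245432 mm³ per gray-sum
row 0: Σ corner-gray over 4 cells = 1206  → 29.5991
row 1: Σ corner-gray over 4 cells = 1831  → 44.9386
row 2: Σ corner-gray over 4 cells = 2465  → 60.4989
row 3: Σ corner-gray over 4 cells = 2429  → 59.6154
row 4: Σ corner-gray over 4 cells = 2378  → 58.3637
row 5: Σ corner-gray over 4 cells = 2274  → 55.8112
row 6: Σ corner-gray over 4 cells = 1811  → 44.4477
row 7: Σ corner-gray over 4 cells = 1852  → 45.4540
row 8: Σ corner-gray over 4 cells = 2031  → 49.8472
row 9: Σ corner-gray over 4 cells = 1889  → 46.3621
row 10: Σ corner-gray over 4 cells = 1583  → 38.8519
row 11: Σ corner-gray over 4 cells = 1457  → 35.7594
row 12: Σ corner-gray over 4 cells = 1405  → 34.4832
row 13: Σ corner-gray over 4 cells = 1953  → 47.9328
Σ rows: total corner-gray = 26564  → 651.9651 mm³


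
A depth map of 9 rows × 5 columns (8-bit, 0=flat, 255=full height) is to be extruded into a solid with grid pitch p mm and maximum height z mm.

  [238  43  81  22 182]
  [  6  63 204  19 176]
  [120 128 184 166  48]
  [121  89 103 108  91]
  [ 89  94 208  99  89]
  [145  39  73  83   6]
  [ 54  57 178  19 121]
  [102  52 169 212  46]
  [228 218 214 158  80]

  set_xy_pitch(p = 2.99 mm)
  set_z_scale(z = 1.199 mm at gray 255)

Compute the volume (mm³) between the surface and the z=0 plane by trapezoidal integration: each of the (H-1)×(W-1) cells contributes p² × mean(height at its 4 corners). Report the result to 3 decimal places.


height_mm = gray/255 × 1.199; cell vol = 2.99² × mean(4 corners)
unit = 2.99² × 1.199 / (4×255) = 0.010509 mm³ per gray-sum
row 0: Σ corner-gray over 4 cells = 1466  → 15.4062
row 1: Σ corner-gray over 4 cells = 1878  → 19.7359
row 2: Σ corner-gray over 4 cells = 1936  → 20.3454
row 3: Σ corner-gray over 4 cells = 1792  → 18.8321
row 4: Σ corner-gray over 4 cells = 1521  → 15.9842
row 5: Σ corner-gray over 4 cells = 1224  → 12.8630
row 6: Σ corner-gray over 4 cells = 1697  → 17.8338
row 7: Σ corner-gray over 4 cells = 2502  → 26.2935
Σ rows: total corner-gray = 14016  → 147.2941 mm³

147.294


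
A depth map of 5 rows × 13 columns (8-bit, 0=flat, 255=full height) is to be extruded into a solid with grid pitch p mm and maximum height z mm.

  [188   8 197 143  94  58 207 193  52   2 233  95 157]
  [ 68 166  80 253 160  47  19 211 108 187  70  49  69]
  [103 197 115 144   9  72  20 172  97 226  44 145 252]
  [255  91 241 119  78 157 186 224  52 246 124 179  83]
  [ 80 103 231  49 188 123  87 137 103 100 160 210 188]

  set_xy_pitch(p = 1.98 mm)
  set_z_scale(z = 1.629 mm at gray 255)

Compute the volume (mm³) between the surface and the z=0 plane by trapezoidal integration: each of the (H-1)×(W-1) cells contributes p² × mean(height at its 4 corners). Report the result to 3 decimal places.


156.346

height_mm = gray/255 × 1.629; cell vol = 1.98² × mean(4 corners)
unit = 1.98² × 1.629 / (4×255) = 0.00626111 mm³ per gray-sum
row 0: Σ corner-gray over 12 cells = 5746  → 35.9763
row 1: Σ corner-gray over 12 cells = 5674  → 35.5255
row 2: Σ corner-gray over 12 cells = 6569  → 41.1292
row 3: Σ corner-gray over 12 cells = 6982  → 43.7151
Σ rows: total corner-gray = 24971  → 156.3462 mm³


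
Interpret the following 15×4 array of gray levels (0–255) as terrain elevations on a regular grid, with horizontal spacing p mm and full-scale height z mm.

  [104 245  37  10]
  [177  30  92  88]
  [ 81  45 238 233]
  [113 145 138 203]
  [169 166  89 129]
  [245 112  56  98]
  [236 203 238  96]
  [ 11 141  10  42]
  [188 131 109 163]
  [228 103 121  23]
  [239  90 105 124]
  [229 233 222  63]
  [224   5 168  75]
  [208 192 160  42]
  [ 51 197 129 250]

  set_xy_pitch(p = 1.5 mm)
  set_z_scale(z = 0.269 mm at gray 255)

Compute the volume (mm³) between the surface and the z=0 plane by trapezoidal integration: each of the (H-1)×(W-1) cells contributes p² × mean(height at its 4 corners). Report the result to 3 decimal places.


13.323

height_mm = gray/255 × 0.269; cell vol = 1.5² × mean(4 corners)
unit = 1.5² × 0.269 / (4×255) = 0.000593382 mm³ per gray-sum
row 0: Σ corner-gray over 3 cells = 1187  → 0.7043
row 1: Σ corner-gray over 3 cells = 1389  → 0.8242
row 2: Σ corner-gray over 3 cells = 1762  → 1.0455
row 3: Σ corner-gray over 3 cells = 1690  → 1.0028
row 4: Σ corner-gray over 3 cells = 1487  → 0.8824
row 5: Σ corner-gray over 3 cells = 1893  → 1.1233
row 6: Σ corner-gray over 3 cells = 1569  → 0.9310
row 7: Σ corner-gray over 3 cells = 1186  → 0.7038
row 8: Σ corner-gray over 3 cells = 1530  → 0.9079
row 9: Σ corner-gray over 3 cells = 1452  → 0.8616
row 10: Σ corner-gray over 3 cells = 1955  → 1.1601
row 11: Σ corner-gray over 3 cells = 1847  → 1.0960
row 12: Σ corner-gray over 3 cells = 1599  → 0.9488
row 13: Σ corner-gray over 3 cells = 1907  → 1.1316
Σ rows: total corner-gray = 22453  → 13.3232 mm³


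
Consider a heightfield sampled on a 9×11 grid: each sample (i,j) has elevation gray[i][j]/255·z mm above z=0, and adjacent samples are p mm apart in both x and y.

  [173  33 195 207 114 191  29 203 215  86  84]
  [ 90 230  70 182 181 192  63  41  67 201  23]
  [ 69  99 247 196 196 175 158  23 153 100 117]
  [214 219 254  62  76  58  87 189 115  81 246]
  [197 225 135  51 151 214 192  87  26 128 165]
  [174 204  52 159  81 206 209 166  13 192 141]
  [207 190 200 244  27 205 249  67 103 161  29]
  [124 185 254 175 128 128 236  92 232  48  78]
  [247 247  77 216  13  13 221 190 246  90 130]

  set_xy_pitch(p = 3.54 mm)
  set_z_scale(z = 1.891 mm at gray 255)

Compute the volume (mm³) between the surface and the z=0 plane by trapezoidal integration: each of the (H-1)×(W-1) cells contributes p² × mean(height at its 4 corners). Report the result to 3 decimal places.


1070.419

height_mm = gray/255 × 1.891; cell vol = 3.54² × mean(4 corners)
unit = 3.54² × 1.891 / (4×255) = 0.0232326 mm³ per gray-sum
row 0: Σ corner-gray over 10 cells = 5370  → 124.7591
row 1: Σ corner-gray over 10 cells = 5447  → 126.5480
row 2: Σ corner-gray over 10 cells = 5622  → 130.6137
row 3: Σ corner-gray over 10 cells = 5522  → 128.2904
row 4: Σ corner-gray over 10 cells = 5659  → 131.4733
row 5: Σ corner-gray over 10 cells = 6007  → 139.5582
row 6: Σ corner-gray over 10 cells = 6286  → 146.0401
row 7: Σ corner-gray over 10 cells = 6161  → 143.1361
Σ rows: total corner-gray = 46074  → 1070.4190 mm³
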